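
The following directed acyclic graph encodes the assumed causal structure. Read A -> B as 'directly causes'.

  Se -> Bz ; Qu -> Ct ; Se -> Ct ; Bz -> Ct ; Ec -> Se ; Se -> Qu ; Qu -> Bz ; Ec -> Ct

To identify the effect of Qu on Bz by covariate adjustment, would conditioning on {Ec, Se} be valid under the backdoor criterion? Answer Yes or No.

Backdoor paths from Qu to Bz (paths whose first edge points into Qu):
  P1: Qu <- Se <- Ec -> Ct <- Bz
  P2: Qu <- Se -> Bz
  P3: Qu <- Se -> Ct <- Bz
Condition 1 (no descendant of Qu in the set): holds — descendants of Qu are {Bz, Ct}; none are in {Ec, Se}.
Condition 2 (every backdoor path blocked by {Ec, Se}):
  P1: blocked at chain node Se ∈ conditioning set.
  P2: blocked at fork node Se ∈ conditioning set.
  P3: blocked at fork node Se ∈ conditioning set.
{Ec, Se} satisfies the backdoor criterion.

Yes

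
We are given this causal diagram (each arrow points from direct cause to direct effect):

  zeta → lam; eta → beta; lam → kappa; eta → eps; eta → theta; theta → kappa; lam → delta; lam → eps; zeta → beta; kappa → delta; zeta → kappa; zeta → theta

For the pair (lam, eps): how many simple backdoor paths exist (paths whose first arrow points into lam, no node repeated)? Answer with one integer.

3

A backdoor path from lam to eps is any simple undirected path whose first edge points into lam (i.e. leaves lam via a parent).
Parents of lam: {zeta}.
Enumerating:
  P1: lam <- zeta -> theta <- eta -> eps
  P2: lam <- zeta -> kappa <- theta <- eta -> eps
  P3: lam <- zeta -> beta <- eta -> eps
That exhausts the simple backdoor paths. Count: 3.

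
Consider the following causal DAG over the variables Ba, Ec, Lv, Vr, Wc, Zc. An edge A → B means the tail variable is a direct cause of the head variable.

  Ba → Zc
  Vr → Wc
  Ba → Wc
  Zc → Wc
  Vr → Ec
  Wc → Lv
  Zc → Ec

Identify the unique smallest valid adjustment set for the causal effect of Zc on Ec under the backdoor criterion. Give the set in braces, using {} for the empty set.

Variables eligible for adjustment (non-descendants of Zc, excluding Zc and Ec): {Ba, Vr}.
Backdoor paths from Zc to Ec:
  P1: Zc <- Ba -> Wc <- Vr -> Ec
Each backdoor path contains an unconditioned collider, so every path is already blocked with the empty conditioning set:
  P1: blocked at collider Wc (neither it nor any descendant is in the conditioning set).
The empty set is therefore the unique smallest valid set.

{}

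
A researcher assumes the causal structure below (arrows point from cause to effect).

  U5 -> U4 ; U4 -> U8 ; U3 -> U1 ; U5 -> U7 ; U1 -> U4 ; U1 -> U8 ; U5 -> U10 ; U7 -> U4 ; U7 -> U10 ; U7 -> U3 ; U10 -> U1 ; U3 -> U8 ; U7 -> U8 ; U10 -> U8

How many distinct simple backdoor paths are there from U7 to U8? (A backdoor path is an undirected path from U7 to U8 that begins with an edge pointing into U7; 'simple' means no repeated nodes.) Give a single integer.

8

A backdoor path from U7 to U8 is any simple undirected path whose first edge points into U7 (i.e. leaves U7 via a parent).
Parents of U7: {U5}.
Enumerating:
  P1: U7 <- U5 -> U10 -> U1 <- U3 -> U8
  P2: U7 <- U5 -> U10 -> U1 -> U4 -> U8
  P3: U7 <- U5 -> U10 -> U1 -> U8
  P4: U7 <- U5 -> U10 -> U8
  P5: U7 <- U5 -> U4 <- U1 <- U3 -> U8
  P6: U7 <- U5 -> U4 <- U1 <- U10 -> U8
  P7: U7 <- U5 -> U4 <- U1 -> U8
  P8: U7 <- U5 -> U4 -> U8
That exhausts the simple backdoor paths. Count: 8.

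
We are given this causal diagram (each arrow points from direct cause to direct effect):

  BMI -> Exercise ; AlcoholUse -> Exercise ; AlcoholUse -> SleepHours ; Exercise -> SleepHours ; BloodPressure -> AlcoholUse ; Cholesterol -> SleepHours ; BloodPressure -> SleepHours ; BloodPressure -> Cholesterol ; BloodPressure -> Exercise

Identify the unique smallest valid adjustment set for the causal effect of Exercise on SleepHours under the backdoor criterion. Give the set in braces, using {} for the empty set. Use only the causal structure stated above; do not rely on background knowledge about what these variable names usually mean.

{AlcoholUse, BloodPressure}

Variables eligible for adjustment (non-descendants of Exercise, excluding Exercise and SleepHours): {AlcoholUse, BMI, BloodPressure, Cholesterol}.
Backdoor paths from Exercise to SleepHours:
  P1: Exercise <- BloodPressure -> AlcoholUse -> SleepHours
  P2: Exercise <- BloodPressure -> Cholesterol -> SleepHours
  P3: Exercise <- BloodPressure -> SleepHours
  P4: Exercise <- AlcoholUse <- BloodPressure -> Cholesterol -> SleepHours
  P5: Exercise <- AlcoholUse <- BloodPressure -> SleepHours
  P6: Exercise <- AlcoholUse -> SleepHours
The empty set is not sufficient: P1 (Exercise <- BloodPressure -> AlcoholUse -> SleepHours) has no collider blocking it and no conditioned non-collider, so it is open.
Try {AlcoholUse, BloodPressure}:
  P1: blocked at fork node BloodPressure ∈ conditioning set.
  P2: blocked at fork node BloodPressure ∈ conditioning set.
  P3: blocked at fork node BloodPressure ∈ conditioning set.
  P4: blocked at chain node AlcoholUse ∈ conditioning set.
  P5: blocked at chain node AlcoholUse ∈ conditioning set.
  P6: blocked at fork node AlcoholUse ∈ conditioning set.
{AlcoholUse, BloodPressure} contains no descendant of Exercise and blocks every backdoor path.
Every element of {AlcoholUse, BloodPressure} is needed (dropping AlcoholUse leaves P6 open; dropping BloodPressure leaves P2 open), so no proper subset is valid.
Among all size-2 subsets of the eligible variables, only {AlcoholUse, BloodPressure} blocks every backdoor path, so it is the unique smallest valid adjustment set.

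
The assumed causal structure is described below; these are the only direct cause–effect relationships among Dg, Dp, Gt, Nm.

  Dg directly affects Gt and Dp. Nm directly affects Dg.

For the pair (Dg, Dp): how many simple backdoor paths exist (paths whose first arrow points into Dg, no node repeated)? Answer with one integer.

A backdoor path from Dg to Dp is any simple undirected path whose first edge points into Dg (i.e. leaves Dg via a parent).
Parents of Dg: {Nm}.
No simple path from any parent of Dg reaches Dp without revisiting Dg, so there are no backdoor paths.

0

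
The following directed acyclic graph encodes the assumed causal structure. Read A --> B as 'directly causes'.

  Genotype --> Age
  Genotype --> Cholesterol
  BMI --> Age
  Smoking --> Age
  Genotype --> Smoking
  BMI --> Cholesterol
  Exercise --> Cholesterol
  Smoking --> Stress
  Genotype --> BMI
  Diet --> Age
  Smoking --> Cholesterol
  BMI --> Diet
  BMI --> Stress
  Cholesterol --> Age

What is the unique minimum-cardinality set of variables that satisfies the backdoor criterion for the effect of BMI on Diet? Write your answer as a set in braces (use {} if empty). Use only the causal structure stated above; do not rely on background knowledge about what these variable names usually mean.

{}

Variables eligible for adjustment (non-descendants of BMI, excluding BMI and Diet): {Exercise, Genotype, Smoking}.
Backdoor paths from BMI to Diet:
  P1: BMI <- Genotype -> Smoking -> Cholesterol -> Age <- Diet
  P2: BMI <- Genotype -> Smoking -> Age <- Diet
  P3: BMI <- Genotype -> Cholesterol <- Smoking -> Age <- Diet
  P4: BMI <- Genotype -> Cholesterol -> Age <- Diet
  P5: BMI <- Genotype -> Age <- Diet
Each backdoor path contains an unconditioned collider, so every path is already blocked with the empty conditioning set:
  P1: blocked at collider Age (neither it nor any descendant is in the conditioning set).
  P2: blocked at collider Age (neither it nor any descendant is in the conditioning set).
  P3: blocked at collider Cholesterol (neither it nor any descendant is in the conditioning set).
  P4: blocked at collider Age (neither it nor any descendant is in the conditioning set).
  P5: blocked at collider Age (neither it nor any descendant is in the conditioning set).
The empty set is therefore the unique smallest valid set.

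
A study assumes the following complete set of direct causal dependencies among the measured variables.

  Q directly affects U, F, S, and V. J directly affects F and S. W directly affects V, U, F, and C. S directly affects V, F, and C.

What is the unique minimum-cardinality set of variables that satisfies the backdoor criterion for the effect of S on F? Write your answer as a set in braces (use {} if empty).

Variables eligible for adjustment (non-descendants of S, excluding S and F): {J, Q, U, W}.
Backdoor paths from S to F:
  P1: S <- Q -> U <- W -> F
  P2: S <- Q -> F
  P3: S <- Q -> V <- W -> F
  P4: S <- J -> F
The empty set is not sufficient: P2 (S <- Q -> F) has no collider blocking it and no conditioned non-collider, so it is open.
Try {J, Q}:
  P1: blocked at fork node Q ∈ conditioning set.
  P2: blocked at fork node Q ∈ conditioning set.
  P3: blocked at fork node Q ∈ conditioning set.
  P4: blocked at fork node J ∈ conditioning set.
{J, Q} contains no descendant of S and blocks every backdoor path.
Every element of {J, Q} is needed (dropping J leaves P4 open; dropping Q leaves P2 open), so no proper subset is valid.
Among all size-2 subsets of the eligible variables, only {J, Q} blocks every backdoor path, so it is the unique smallest valid adjustment set.

{J, Q}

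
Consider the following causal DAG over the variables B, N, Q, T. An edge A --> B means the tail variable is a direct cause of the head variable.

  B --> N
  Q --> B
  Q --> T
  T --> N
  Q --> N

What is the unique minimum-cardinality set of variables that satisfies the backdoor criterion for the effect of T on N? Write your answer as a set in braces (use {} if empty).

Variables eligible for adjustment (non-descendants of T, excluding T and N): {B, Q}.
Backdoor paths from T to N:
  P1: T <- Q -> B -> N
  P2: T <- Q -> N
The empty set is not sufficient: P1 (T <- Q -> B -> N) has no collider blocking it and no conditioned non-collider, so it is open.
Try {Q}:
  P1: blocked at fork node Q ∈ conditioning set.
  P2: blocked at fork node Q ∈ conditioning set.
{Q} contains no descendant of T and blocks every backdoor path.
No other singleton works — e.g. {B} leaves P2 open — so {Q} is the unique smallest valid adjustment set.

{Q}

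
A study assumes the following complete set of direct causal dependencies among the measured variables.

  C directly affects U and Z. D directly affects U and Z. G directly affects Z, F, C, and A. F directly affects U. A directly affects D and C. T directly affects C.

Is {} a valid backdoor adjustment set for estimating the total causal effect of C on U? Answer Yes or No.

Backdoor paths from C to U (paths whose first edge points into C):
  P1: C <- G -> F -> U
  P2: C <- G -> A -> D -> U
  P3: C <- G -> Z <- D -> U
  P4: C <- A <- G -> F -> U
  P5: C <- A <- G -> Z <- D -> U
  P6: C <- A -> D -> U
  P7: C <- A -> D -> Z <- G -> F -> U
Condition 1 (no descendant of C in the set): holds — descendants of C are {U, Z}; none are in {}.
Condition 2 (every backdoor path blocked by {}):
  P1: open — no interior node is in the conditioning set.
  P2: open — no interior node is in the conditioning set.
  P3: blocked at collider Z (neither it nor any descendant is in the conditioning set).
  P4: open — no interior node is in the conditioning set.
  P5: blocked at collider Z (neither it nor any descendant is in the conditioning set).
  P6: open — no interior node is in the conditioning set.
  P7: blocked at collider Z (neither it nor any descendant is in the conditioning set).
{} does not satisfy the backdoor criterion.

No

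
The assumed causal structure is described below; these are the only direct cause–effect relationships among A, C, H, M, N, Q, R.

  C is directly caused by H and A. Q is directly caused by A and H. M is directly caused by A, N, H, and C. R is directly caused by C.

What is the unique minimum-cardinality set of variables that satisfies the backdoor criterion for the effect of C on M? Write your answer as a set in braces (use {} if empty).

{A, H}

Variables eligible for adjustment (non-descendants of C, excluding C and M): {A, H, N, Q}.
Backdoor paths from C to M:
  P1: C <- A -> Q <- H -> M
  P2: C <- A -> M
  P3: C <- H -> Q <- A -> M
  P4: C <- H -> M
The empty set is not sufficient: P2 (C <- A -> M) has no collider blocking it and no conditioned non-collider, so it is open.
Try {A, H}:
  P1: blocked at fork node A ∈ conditioning set.
  P2: blocked at fork node A ∈ conditioning set.
  P3: blocked at fork node H ∈ conditioning set.
  P4: blocked at fork node H ∈ conditioning set.
{A, H} contains no descendant of C and blocks every backdoor path.
Every element of {A, H} is needed (dropping A leaves P2 open; dropping H leaves P4 open), so no proper subset is valid.
Among all size-2 subsets of the eligible variables, only {A, H} blocks every backdoor path, so it is the unique smallest valid adjustment set.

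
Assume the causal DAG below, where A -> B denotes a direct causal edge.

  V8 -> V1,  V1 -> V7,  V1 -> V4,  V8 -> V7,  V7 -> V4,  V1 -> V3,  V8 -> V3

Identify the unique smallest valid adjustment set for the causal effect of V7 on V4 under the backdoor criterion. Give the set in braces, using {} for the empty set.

{V1}

Variables eligible for adjustment (non-descendants of V7, excluding V7 and V4): {V1, V3, V8}.
Backdoor paths from V7 to V4:
  P1: V7 <- V8 -> V1 -> V4
  P2: V7 <- V8 -> V3 <- V1 -> V4
  P3: V7 <- V1 -> V4
The empty set is not sufficient: P1 (V7 <- V8 -> V1 -> V4) has no collider blocking it and no conditioned non-collider, so it is open.
Try {V1}:
  P1: blocked at chain node V1 ∈ conditioning set.
  P2: blocked at collider V3 (neither it nor any descendant is in the conditioning set).
  P3: blocked at fork node V1 ∈ conditioning set.
{V1} contains no descendant of V7 and blocks every backdoor path.
No other singleton works — e.g. {V8} leaves P3 open — so {V1} is the unique smallest valid adjustment set.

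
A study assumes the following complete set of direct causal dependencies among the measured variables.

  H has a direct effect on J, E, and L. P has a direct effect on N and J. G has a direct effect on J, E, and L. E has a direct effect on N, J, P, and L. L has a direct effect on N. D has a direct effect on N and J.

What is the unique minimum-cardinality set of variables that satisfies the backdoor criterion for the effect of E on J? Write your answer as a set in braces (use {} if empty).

{G, H}

Variables eligible for adjustment (non-descendants of E, excluding E and J): {D, G, H}.
Backdoor paths from E to J:
  P1: E <- H -> L <- G -> J
  P2: E <- H -> L -> N <- P -> J
  P3: E <- H -> L -> N <- D -> J
  P4: E <- H -> J
  P5: E <- G -> L <- H -> J
  P6: E <- G -> L -> N <- P -> J
  P7: E <- G -> L -> N <- D -> J
  P8: E <- G -> J
The empty set is not sufficient: P4 (E <- H -> J) has no collider blocking it and no conditioned non-collider, so it is open.
Try {G, H}:
  P1: blocked at fork node H ∈ conditioning set.
  P2: blocked at fork node H ∈ conditioning set.
  P3: blocked at fork node H ∈ conditioning set.
  P4: blocked at fork node H ∈ conditioning set.
  P5: blocked at fork node G ∈ conditioning set.
  P6: blocked at fork node G ∈ conditioning set.
  P7: blocked at fork node G ∈ conditioning set.
  P8: blocked at fork node G ∈ conditioning set.
{G, H} contains no descendant of E and blocks every backdoor path.
Every element of {G, H} is needed (dropping G leaves P8 open; dropping H leaves P4 open), so no proper subset is valid.
Among all size-2 subsets of the eligible variables, only {G, H} blocks every backdoor path, so it is the unique smallest valid adjustment set.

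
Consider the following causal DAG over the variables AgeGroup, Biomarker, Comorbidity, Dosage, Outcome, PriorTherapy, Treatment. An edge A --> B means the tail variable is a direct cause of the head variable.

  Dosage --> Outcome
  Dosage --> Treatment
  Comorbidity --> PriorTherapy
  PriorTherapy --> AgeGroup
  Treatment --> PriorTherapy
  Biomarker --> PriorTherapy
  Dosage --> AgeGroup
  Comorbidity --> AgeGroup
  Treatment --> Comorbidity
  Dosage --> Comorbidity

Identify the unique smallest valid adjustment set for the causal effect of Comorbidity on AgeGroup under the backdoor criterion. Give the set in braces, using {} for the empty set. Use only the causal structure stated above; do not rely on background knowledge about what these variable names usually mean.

{Dosage, Treatment}

Variables eligible for adjustment (non-descendants of Comorbidity, excluding Comorbidity and AgeGroup): {Biomarker, Dosage, Outcome, Treatment}.
Backdoor paths from Comorbidity to AgeGroup:
  P1: Comorbidity <- Dosage -> Treatment -> PriorTherapy -> AgeGroup
  P2: Comorbidity <- Dosage -> AgeGroup
  P3: Comorbidity <- Treatment <- Dosage -> AgeGroup
  P4: Comorbidity <- Treatment -> PriorTherapy -> AgeGroup
The empty set is not sufficient: P1 (Comorbidity <- Dosage -> Treatment -> PriorTherapy -> AgeGroup) has no collider blocking it and no conditioned non-collider, so it is open.
Try {Dosage, Treatment}:
  P1: blocked at fork node Dosage ∈ conditioning set.
  P2: blocked at fork node Dosage ∈ conditioning set.
  P3: blocked at chain node Treatment ∈ conditioning set.
  P4: blocked at fork node Treatment ∈ conditioning set.
{Dosage, Treatment} contains no descendant of Comorbidity and blocks every backdoor path.
Every element of {Dosage, Treatment} is needed (dropping Dosage leaves P2 open; dropping Treatment leaves P4 open), so no proper subset is valid.
Among all size-2 subsets of the eligible variables, only {Dosage, Treatment} blocks every backdoor path, so it is the unique smallest valid adjustment set.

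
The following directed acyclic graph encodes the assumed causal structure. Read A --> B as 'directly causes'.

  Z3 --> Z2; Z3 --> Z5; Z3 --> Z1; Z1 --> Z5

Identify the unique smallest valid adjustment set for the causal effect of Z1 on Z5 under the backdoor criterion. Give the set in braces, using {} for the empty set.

{Z3}

Variables eligible for adjustment (non-descendants of Z1, excluding Z1 and Z5): {Z2, Z3}.
Backdoor paths from Z1 to Z5:
  P1: Z1 <- Z3 -> Z5
The empty set is not sufficient: P1 (Z1 <- Z3 -> Z5) has no collider blocking it and no conditioned non-collider, so it is open.
Try {Z3}:
  P1: blocked at fork node Z3 ∈ conditioning set.
{Z3} contains no descendant of Z1 and blocks every backdoor path.
No other singleton works — e.g. {Z2} leaves P1 open — so {Z3} is the unique smallest valid adjustment set.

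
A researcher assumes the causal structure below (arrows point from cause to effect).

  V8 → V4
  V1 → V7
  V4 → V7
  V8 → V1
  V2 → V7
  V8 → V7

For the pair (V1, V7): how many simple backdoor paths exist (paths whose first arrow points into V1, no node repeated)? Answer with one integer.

A backdoor path from V1 to V7 is any simple undirected path whose first edge points into V1 (i.e. leaves V1 via a parent).
Parents of V1: {V8}.
Enumerating:
  P1: V1 <- V8 -> V4 -> V7
  P2: V1 <- V8 -> V7
That exhausts the simple backdoor paths. Count: 2.

2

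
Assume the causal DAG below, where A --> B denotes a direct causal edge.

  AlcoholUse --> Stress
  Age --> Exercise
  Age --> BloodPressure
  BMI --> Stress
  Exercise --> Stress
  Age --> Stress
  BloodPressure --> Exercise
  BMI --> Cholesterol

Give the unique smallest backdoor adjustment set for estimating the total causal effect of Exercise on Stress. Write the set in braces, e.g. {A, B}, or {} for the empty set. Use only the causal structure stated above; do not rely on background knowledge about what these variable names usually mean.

Variables eligible for adjustment (non-descendants of Exercise, excluding Exercise and Stress): {Age, AlcoholUse, BMI, BloodPressure, Cholesterol}.
Backdoor paths from Exercise to Stress:
  P1: Exercise <- Age -> Stress
  P2: Exercise <- BloodPressure <- Age -> Stress
The empty set is not sufficient: P1 (Exercise <- Age -> Stress) has no collider blocking it and no conditioned non-collider, so it is open.
Try {Age}:
  P1: blocked at fork node Age ∈ conditioning set.
  P2: blocked at fork node Age ∈ conditioning set.
{Age} contains no descendant of Exercise and blocks every backdoor path.
No other singleton works — e.g. {AlcoholUse} leaves P1 open — so {Age} is the unique smallest valid adjustment set.

{Age}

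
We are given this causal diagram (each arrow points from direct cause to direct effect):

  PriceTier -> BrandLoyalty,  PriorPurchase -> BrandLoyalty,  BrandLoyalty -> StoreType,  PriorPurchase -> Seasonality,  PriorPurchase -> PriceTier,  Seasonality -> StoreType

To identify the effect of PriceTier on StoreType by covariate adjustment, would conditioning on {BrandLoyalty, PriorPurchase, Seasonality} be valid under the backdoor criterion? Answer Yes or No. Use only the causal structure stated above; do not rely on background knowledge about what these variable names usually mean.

No

Backdoor paths from PriceTier to StoreType (paths whose first edge points into PriceTier):
  P1: PriceTier <- PriorPurchase -> Seasonality -> StoreType
  P2: PriceTier <- PriorPurchase -> BrandLoyalty -> StoreType
Condition 1 (no descendant of PriceTier in the set): FAILS — BrandLoyalty is a descendant of PriceTier.
Condition 2 (every backdoor path blocked by {BrandLoyalty, PriorPurchase, Seasonality}):
  P1: blocked at fork node PriorPurchase ∈ conditioning set.
  P2: blocked at fork node PriorPurchase ∈ conditioning set.
{BrandLoyalty, PriorPurchase, Seasonality} does not satisfy the backdoor criterion.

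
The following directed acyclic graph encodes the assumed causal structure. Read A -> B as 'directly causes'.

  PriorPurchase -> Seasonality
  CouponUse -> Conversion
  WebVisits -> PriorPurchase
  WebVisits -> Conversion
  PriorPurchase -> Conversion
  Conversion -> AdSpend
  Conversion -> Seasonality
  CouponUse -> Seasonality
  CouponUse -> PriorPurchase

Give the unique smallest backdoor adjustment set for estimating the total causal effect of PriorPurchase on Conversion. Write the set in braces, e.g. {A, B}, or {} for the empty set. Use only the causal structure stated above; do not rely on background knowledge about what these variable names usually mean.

Variables eligible for adjustment (non-descendants of PriorPurchase, excluding PriorPurchase and Conversion): {CouponUse, WebVisits}.
Backdoor paths from PriorPurchase to Conversion:
  P1: PriorPurchase <- WebVisits -> Conversion
  P2: PriorPurchase <- CouponUse -> Conversion
  P3: PriorPurchase <- CouponUse -> Seasonality <- Conversion
The empty set is not sufficient: P1 (PriorPurchase <- WebVisits -> Conversion) has no collider blocking it and no conditioned non-collider, so it is open.
Try {CouponUse, WebVisits}:
  P1: blocked at fork node WebVisits ∈ conditioning set.
  P2: blocked at fork node CouponUse ∈ conditioning set.
  P3: blocked at fork node CouponUse ∈ conditioning set.
{CouponUse, WebVisits} contains no descendant of PriorPurchase and blocks every backdoor path.
Every element of {CouponUse, WebVisits} is needed (dropping CouponUse leaves P2 open; dropping WebVisits leaves P1 open), so no proper subset is valid.
Among all size-2 subsets of the eligible variables, only {CouponUse, WebVisits} blocks every backdoor path, so it is the unique smallest valid adjustment set.

{CouponUse, WebVisits}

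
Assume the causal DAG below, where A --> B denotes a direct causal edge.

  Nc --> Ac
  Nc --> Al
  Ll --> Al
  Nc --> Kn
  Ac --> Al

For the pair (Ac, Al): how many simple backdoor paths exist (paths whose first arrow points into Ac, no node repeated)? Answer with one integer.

1

A backdoor path from Ac to Al is any simple undirected path whose first edge points into Ac (i.e. leaves Ac via a parent).
Parents of Ac: {Nc}.
Enumerating:
  P1: Ac <- Nc -> Al
That exhausts the simple backdoor paths. Count: 1.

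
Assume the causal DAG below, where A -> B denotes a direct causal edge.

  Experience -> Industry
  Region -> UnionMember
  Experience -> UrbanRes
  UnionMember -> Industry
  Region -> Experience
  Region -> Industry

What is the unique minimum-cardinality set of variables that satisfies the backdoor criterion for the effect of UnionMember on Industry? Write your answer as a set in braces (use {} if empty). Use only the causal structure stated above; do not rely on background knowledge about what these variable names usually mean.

Variables eligible for adjustment (non-descendants of UnionMember, excluding UnionMember and Industry): {Experience, Region, UrbanRes}.
Backdoor paths from UnionMember to Industry:
  P1: UnionMember <- Region -> Experience -> Industry
  P2: UnionMember <- Region -> Industry
The empty set is not sufficient: P1 (UnionMember <- Region -> Experience -> Industry) has no collider blocking it and no conditioned non-collider, so it is open.
Try {Region}:
  P1: blocked at fork node Region ∈ conditioning set.
  P2: blocked at fork node Region ∈ conditioning set.
{Region} contains no descendant of UnionMember and blocks every backdoor path.
No other singleton works — e.g. {Experience} leaves P2 open — so {Region} is the unique smallest valid adjustment set.

{Region}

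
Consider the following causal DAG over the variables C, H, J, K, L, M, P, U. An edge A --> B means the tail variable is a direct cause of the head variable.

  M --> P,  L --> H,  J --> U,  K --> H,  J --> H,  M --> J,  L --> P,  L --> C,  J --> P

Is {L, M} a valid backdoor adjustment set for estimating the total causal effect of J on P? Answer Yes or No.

Yes

Backdoor paths from J to P (paths whose first edge points into J):
  P1: J <- M -> P
Condition 1 (no descendant of J in the set): holds — descendants of J are {H, P, U}; none are in {L, M}.
Condition 2 (every backdoor path blocked by {L, M}):
  P1: blocked at fork node M ∈ conditioning set.
{L, M} satisfies the backdoor criterion.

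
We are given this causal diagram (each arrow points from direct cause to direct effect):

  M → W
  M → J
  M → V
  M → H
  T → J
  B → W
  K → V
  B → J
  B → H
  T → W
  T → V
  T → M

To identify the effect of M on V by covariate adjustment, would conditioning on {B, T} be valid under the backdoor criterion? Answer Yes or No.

Backdoor paths from M to V (paths whose first edge points into M):
  P1: M <- T -> V
Condition 1 (no descendant of M in the set): holds — descendants of M are {H, J, V, W}; none are in {B, T}.
Condition 2 (every backdoor path blocked by {B, T}):
  P1: blocked at fork node T ∈ conditioning set.
{B, T} satisfies the backdoor criterion.

Yes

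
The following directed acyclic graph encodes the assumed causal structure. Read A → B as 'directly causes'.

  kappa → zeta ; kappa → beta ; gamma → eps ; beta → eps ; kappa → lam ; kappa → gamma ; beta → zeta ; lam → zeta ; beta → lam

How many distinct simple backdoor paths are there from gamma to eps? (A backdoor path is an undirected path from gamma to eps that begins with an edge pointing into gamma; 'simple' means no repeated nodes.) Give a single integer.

5

A backdoor path from gamma to eps is any simple undirected path whose first edge points into gamma (i.e. leaves gamma via a parent).
Parents of gamma: {kappa}.
Enumerating:
  P1: gamma <- kappa -> beta -> eps
  P2: gamma <- kappa -> lam <- beta -> eps
  P3: gamma <- kappa -> lam -> zeta <- beta -> eps
  P4: gamma <- kappa -> zeta <- beta -> eps
  P5: gamma <- kappa -> zeta <- lam <- beta -> eps
That exhausts the simple backdoor paths. Count: 5.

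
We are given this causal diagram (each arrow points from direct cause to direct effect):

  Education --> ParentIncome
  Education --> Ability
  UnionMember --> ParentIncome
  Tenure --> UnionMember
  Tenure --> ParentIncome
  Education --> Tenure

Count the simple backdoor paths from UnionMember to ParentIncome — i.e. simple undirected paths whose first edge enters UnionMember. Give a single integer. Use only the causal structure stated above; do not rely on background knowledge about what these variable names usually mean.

2

A backdoor path from UnionMember to ParentIncome is any simple undirected path whose first edge points into UnionMember (i.e. leaves UnionMember via a parent).
Parents of UnionMember: {Tenure}.
Enumerating:
  P1: UnionMember <- Tenure <- Education -> ParentIncome
  P2: UnionMember <- Tenure -> ParentIncome
That exhausts the simple backdoor paths. Count: 2.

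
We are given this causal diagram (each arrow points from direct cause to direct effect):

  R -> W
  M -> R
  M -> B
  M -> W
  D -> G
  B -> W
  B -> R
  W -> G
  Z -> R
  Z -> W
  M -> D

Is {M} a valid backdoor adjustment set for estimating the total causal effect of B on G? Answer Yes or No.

Yes

Backdoor paths from B to G (paths whose first edge points into B):
  P1: B <- M -> R <- Z -> W -> G
  P2: B <- M -> R -> W -> G
  P3: B <- M -> D -> G
  P4: B <- M -> W -> G
Condition 1 (no descendant of B in the set): holds — descendants of B are {G, R, W}; none are in {M}.
Condition 2 (every backdoor path blocked by {M}):
  P1: blocked at fork node M ∈ conditioning set.
  P2: blocked at fork node M ∈ conditioning set.
  P3: blocked at fork node M ∈ conditioning set.
  P4: blocked at fork node M ∈ conditioning set.
{M} satisfies the backdoor criterion.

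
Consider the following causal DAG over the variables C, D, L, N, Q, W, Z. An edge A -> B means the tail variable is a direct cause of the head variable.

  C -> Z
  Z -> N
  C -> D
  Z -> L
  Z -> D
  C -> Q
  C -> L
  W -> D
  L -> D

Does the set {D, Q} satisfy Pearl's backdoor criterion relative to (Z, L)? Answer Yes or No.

No

Backdoor paths from Z to L (paths whose first edge points into Z):
  P1: Z <- C -> L
  P2: Z <- C -> D <- L
Condition 1 (no descendant of Z in the set): FAILS — D is a descendant of Z.
Condition 2 (every backdoor path blocked by {D, Q}):
  P1: open — no interior node is in the conditioning set.
  P2: open — collider(s) D are conditioned on (or have a conditioned descendant) and no non-collider on the path is in the set.
{D, Q} does not satisfy the backdoor criterion.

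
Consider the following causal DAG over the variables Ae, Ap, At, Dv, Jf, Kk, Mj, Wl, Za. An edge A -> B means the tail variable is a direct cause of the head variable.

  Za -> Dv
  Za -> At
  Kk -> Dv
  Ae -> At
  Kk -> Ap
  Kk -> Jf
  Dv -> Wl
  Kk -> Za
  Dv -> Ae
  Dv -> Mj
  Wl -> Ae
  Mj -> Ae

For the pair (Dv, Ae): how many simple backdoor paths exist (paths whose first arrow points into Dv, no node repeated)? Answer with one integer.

2

A backdoor path from Dv to Ae is any simple undirected path whose first edge points into Dv (i.e. leaves Dv via a parent).
Parents of Dv: {Kk, Za}.
Enumerating:
  P1: Dv <- Kk -> Za -> At <- Ae
  P2: Dv <- Za -> At <- Ae
That exhausts the simple backdoor paths. Count: 2.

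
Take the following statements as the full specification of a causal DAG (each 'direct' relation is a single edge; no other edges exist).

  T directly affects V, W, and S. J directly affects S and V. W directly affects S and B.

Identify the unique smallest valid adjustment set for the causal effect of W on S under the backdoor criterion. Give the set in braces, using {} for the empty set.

Variables eligible for adjustment (non-descendants of W, excluding W and S): {J, T, V}.
Backdoor paths from W to S:
  P1: W <- T -> V <- J -> S
  P2: W <- T -> S
The empty set is not sufficient: P2 (W <- T -> S) has no collider blocking it and no conditioned non-collider, so it is open.
Try {T}:
  P1: blocked at fork node T ∈ conditioning set.
  P2: blocked at fork node T ∈ conditioning set.
{T} contains no descendant of W and blocks every backdoor path.
No other singleton works — e.g. {J} leaves P2 open — so {T} is the unique smallest valid adjustment set.

{T}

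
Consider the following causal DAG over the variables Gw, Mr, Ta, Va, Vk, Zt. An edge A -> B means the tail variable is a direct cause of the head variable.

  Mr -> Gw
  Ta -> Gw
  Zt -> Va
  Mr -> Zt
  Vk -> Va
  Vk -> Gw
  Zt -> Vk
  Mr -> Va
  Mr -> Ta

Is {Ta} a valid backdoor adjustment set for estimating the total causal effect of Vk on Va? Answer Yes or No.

Backdoor paths from Vk to Va (paths whose first edge points into Vk):
  P1: Vk <- Zt <- Mr -> Va
  P2: Vk <- Zt -> Va
Condition 1 (no descendant of Vk in the set): holds — descendants of Vk are {Gw, Va}; none are in {Ta}.
Condition 2 (every backdoor path blocked by {Ta}):
  P1: open — no interior node is in the conditioning set.
  P2: open — no interior node is in the conditioning set.
{Ta} does not satisfy the backdoor criterion.

No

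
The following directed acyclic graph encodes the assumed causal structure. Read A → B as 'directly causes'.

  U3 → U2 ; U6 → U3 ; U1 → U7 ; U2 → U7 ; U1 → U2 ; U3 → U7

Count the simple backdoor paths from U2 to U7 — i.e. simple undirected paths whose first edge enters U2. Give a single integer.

A backdoor path from U2 to U7 is any simple undirected path whose first edge points into U2 (i.e. leaves U2 via a parent).
Parents of U2: {U1, U3}.
Enumerating:
  P1: U2 <- U1 -> U7
  P2: U2 <- U3 -> U7
That exhausts the simple backdoor paths. Count: 2.

2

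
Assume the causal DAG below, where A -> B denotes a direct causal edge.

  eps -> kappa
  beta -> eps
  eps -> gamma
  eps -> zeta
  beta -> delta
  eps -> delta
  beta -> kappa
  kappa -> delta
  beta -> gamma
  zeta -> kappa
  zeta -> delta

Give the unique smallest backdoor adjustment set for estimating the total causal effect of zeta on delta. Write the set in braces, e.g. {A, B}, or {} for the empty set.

Variables eligible for adjustment (non-descendants of zeta, excluding zeta and delta): {beta, eps, gamma}.
Backdoor paths from zeta to delta:
  P1: zeta <- eps <- beta -> kappa -> delta
  P2: zeta <- eps <- beta -> delta
  P3: zeta <- eps -> kappa <- beta -> delta
  P4: zeta <- eps -> kappa -> delta
  P5: zeta <- eps -> gamma <- beta -> kappa -> delta
  P6: zeta <- eps -> gamma <- beta -> delta
  P7: zeta <- eps -> delta
The empty set is not sufficient: P1 (zeta <- eps <- beta -> kappa -> delta) has no collider blocking it and no conditioned non-collider, so it is open.
Try {eps}:
  P1: blocked at chain node eps ∈ conditioning set.
  P2: blocked at chain node eps ∈ conditioning set.
  P3: blocked at fork node eps ∈ conditioning set.
  P4: blocked at fork node eps ∈ conditioning set.
  P5: blocked at fork node eps ∈ conditioning set.
  P6: blocked at fork node eps ∈ conditioning set.
  P7: blocked at fork node eps ∈ conditioning set.
{eps} contains no descendant of zeta and blocks every backdoor path.
No other singleton works — e.g. {beta} leaves P4 open — so {eps} is the unique smallest valid adjustment set.

{eps}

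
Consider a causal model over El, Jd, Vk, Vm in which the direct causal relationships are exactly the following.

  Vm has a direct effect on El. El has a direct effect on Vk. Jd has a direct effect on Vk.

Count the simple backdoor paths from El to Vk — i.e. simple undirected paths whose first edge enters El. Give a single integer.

0

A backdoor path from El to Vk is any simple undirected path whose first edge points into El (i.e. leaves El via a parent).
Parents of El: {Vm}.
No simple path from any parent of El reaches Vk without revisiting El, so there are no backdoor paths.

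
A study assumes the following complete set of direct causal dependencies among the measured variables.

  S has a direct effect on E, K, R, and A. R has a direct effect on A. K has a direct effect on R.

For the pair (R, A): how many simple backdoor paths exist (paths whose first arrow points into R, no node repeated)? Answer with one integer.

2

A backdoor path from R to A is any simple undirected path whose first edge points into R (i.e. leaves R via a parent).
Parents of R: {K, S}.
Enumerating:
  P1: R <- S -> A
  P2: R <- K <- S -> A
That exhausts the simple backdoor paths. Count: 2.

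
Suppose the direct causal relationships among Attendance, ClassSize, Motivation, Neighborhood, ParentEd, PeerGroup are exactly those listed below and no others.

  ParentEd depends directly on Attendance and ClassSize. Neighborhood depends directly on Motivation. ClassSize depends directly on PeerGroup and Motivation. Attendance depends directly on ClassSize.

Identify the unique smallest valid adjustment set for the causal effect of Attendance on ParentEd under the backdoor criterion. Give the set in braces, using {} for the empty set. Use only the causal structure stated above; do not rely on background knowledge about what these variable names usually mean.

{ClassSize}

Variables eligible for adjustment (non-descendants of Attendance, excluding Attendance and ParentEd): {ClassSize, Motivation, Neighborhood, PeerGroup}.
Backdoor paths from Attendance to ParentEd:
  P1: Attendance <- ClassSize -> ParentEd
The empty set is not sufficient: P1 (Attendance <- ClassSize -> ParentEd) has no collider blocking it and no conditioned non-collider, so it is open.
Try {ClassSize}:
  P1: blocked at fork node ClassSize ∈ conditioning set.
{ClassSize} contains no descendant of Attendance and blocks every backdoor path.
No other singleton works — e.g. {Motivation} leaves P1 open — so {ClassSize} is the unique smallest valid adjustment set.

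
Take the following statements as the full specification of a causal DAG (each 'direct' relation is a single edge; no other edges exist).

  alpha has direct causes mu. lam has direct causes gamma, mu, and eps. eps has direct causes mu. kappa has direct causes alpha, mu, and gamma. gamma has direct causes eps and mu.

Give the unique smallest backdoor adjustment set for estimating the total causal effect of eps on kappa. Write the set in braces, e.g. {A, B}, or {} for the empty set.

{mu}

Variables eligible for adjustment (non-descendants of eps, excluding eps and kappa): {alpha, mu}.
Backdoor paths from eps to kappa:
  P1: eps <- mu -> gamma -> kappa
  P2: eps <- mu -> alpha -> kappa
  P3: eps <- mu -> kappa
  P4: eps <- mu -> lam <- gamma -> kappa
The empty set is not sufficient: P1 (eps <- mu -> gamma -> kappa) has no collider blocking it and no conditioned non-collider, so it is open.
Try {mu}:
  P1: blocked at fork node mu ∈ conditioning set.
  P2: blocked at fork node mu ∈ conditioning set.
  P3: blocked at fork node mu ∈ conditioning set.
  P4: blocked at fork node mu ∈ conditioning set.
{mu} contains no descendant of eps and blocks every backdoor path.
No other singleton works — e.g. {alpha} leaves P1 open — so {mu} is the unique smallest valid adjustment set.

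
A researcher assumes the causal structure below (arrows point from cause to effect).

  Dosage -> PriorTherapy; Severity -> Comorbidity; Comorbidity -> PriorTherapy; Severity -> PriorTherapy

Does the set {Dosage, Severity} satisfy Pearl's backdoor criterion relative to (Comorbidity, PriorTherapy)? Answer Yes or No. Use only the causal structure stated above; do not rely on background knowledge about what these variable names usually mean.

Backdoor paths from Comorbidity to PriorTherapy (paths whose first edge points into Comorbidity):
  P1: Comorbidity <- Severity -> PriorTherapy
Condition 1 (no descendant of Comorbidity in the set): holds — descendants of Comorbidity are {PriorTherapy}; none are in {Dosage, Severity}.
Condition 2 (every backdoor path blocked by {Dosage, Severity}):
  P1: blocked at fork node Severity ∈ conditioning set.
{Dosage, Severity} satisfies the backdoor criterion.

Yes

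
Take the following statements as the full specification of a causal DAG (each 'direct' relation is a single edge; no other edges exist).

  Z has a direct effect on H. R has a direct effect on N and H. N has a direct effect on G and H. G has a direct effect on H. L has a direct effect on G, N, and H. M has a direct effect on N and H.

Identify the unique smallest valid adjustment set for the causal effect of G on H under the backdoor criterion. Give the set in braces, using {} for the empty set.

{L, N}

Variables eligible for adjustment (non-descendants of G, excluding G and H): {L, M, N, R, Z}.
Backdoor paths from G to H:
  P1: G <- L -> N <- R -> H
  P2: G <- L -> N <- M -> H
  P3: G <- L -> N -> H
  P4: G <- L -> H
  P5: G <- N <- R -> H
  P6: G <- N <- L -> H
  P7: G <- N <- M -> H
  P8: G <- N -> H
The empty set is not sufficient: P3 (G <- L -> N -> H) has no collider blocking it and no conditioned non-collider, so it is open.
Try {L, N}:
  P1: blocked at fork node L ∈ conditioning set.
  P2: blocked at fork node L ∈ conditioning set.
  P3: blocked at fork node L ∈ conditioning set.
  P4: blocked at fork node L ∈ conditioning set.
  P5: blocked at chain node N ∈ conditioning set.
  P6: blocked at chain node N ∈ conditioning set.
  P7: blocked at chain node N ∈ conditioning set.
  P8: blocked at fork node N ∈ conditioning set.
{L, N} contains no descendant of G and blocks every backdoor path.
Every element of {L, N} is needed (dropping L leaves P1 open; dropping N leaves P5 open), so no proper subset is valid.
Among all size-2 subsets of the eligible variables, only {L, N} blocks every backdoor path, so it is the unique smallest valid adjustment set.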